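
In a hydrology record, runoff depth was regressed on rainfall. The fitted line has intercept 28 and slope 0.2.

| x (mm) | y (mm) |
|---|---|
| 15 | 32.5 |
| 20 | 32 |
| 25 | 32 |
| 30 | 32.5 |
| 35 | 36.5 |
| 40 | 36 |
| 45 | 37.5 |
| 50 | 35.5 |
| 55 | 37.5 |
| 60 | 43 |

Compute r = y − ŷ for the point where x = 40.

r = 0

ŷ = 28 + 0.2·40 = 36
r = 36 − 36 = 0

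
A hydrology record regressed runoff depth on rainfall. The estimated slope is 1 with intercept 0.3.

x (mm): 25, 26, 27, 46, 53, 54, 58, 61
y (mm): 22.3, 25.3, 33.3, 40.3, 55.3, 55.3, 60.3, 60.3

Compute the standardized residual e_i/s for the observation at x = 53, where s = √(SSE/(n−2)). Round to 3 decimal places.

0.511

x=25: ŷ = 0.3 + 25 = 25.3; e = 22.3 − 25.3 = -3
x=26: ŷ = 0.3 + 26 = 26.3; e = 25.3 − 26.3 = -1
x=27: ŷ = 0.3 + 27 = 27.3; e = 33.3 − 27.3 = 6
x=46: ŷ = 0.3 + 46 = 46.3; e = 40.3 − 46.3 = -6
x=53: ŷ = 0.3 + 53 = 53.3; e = 55.3 − 53.3 = 2
x=54: ŷ = 0.3 + 54 = 54.3; e = 55.3 − 54.3 = 1
x=58: ŷ = 0.3 + 58 = 58.3; e = 60.3 − 58.3 = 2
x=61: ŷ = 0.3 + 61 = 61.3; e = 60.3 − 61.3 = -1
SSE = 9 + 1 + 36 + 36 + 4 + 1 + 4 + 1 = 92
s = √(92/6) = 3.91578
e/s = 2 / 3.91578 = 0.511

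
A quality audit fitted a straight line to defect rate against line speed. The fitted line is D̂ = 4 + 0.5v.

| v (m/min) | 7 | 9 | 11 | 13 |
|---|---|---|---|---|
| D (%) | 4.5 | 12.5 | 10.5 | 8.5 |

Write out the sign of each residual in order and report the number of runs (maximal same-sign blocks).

3 runs

v=7: D̂ = 4 + 0.5·7 = 7.5; e = 4.5 − 7.5 = -3
v=9: D̂ = 4 + 0.5·9 = 8.5; e = 12.5 − 8.5 = 4
v=11: D̂ = 4 + 0.5·11 = 9.5; e = 10.5 − 9.5 = 1
v=13: D̂ = 4 + 0.5·13 = 10.5; e = 8.5 − 10.5 = -2
Signs: − + + −
Runs: −×1, +×2, −×1 → 3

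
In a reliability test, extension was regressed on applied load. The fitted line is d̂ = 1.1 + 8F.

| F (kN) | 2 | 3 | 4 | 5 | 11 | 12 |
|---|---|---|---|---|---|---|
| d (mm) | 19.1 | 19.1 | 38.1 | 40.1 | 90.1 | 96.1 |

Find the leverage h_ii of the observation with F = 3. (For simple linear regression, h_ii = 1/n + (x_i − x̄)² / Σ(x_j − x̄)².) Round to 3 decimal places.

F̄ = (2 + 3 + 4 + 5 + 11 + 12)/6 = 6.16667
Σ(F − F̄)² = 17.3611 + 10.0278 + 4.69444 + 1.36111 + 23.3611 + 34.0278 = 90.8333
h = 1/6 + (-3.16667)²/90.8333 = 0.166667 + 0.110398 = 0.277

h = 0.277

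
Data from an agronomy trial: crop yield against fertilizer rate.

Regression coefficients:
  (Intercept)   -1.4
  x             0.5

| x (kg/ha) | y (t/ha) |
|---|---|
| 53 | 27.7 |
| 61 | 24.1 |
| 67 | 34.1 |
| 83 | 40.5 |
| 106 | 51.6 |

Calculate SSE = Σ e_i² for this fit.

x=53: ŷ = -1.4 + 0.5·53 = 25.1; e = 27.7 − 25.1 = 2.6
x=61: ŷ = -1.4 + 0.5·61 = 29.1; e = 24.1 − 29.1 = -5
x=67: ŷ = -1.4 + 0.5·67 = 32.1; e = 34.1 − 32.1 = 2
x=83: ŷ = -1.4 + 0.5·83 = 40.1; e = 40.5 − 40.1 = 0.4
x=106: ŷ = -1.4 + 0.5·106 = 51.6; e = 51.6 − 51.6 = 0
SSE = 6.76 + 25 + 4 + 0.16 + 0 = 35.92

SSE = 35.92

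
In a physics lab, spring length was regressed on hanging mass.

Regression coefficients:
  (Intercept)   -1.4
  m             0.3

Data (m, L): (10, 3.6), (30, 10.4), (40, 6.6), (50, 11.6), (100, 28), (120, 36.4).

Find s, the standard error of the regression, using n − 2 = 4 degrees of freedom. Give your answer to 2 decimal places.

s = 2.98

m=10: L̂ = -1.4 + 0.3·10 = 1.6; r = 3.6 − 1.6 = 2
m=30: L̂ = -1.4 + 0.3·30 = 7.6; r = 10.4 − 7.6 = 2.8
m=40: L̂ = -1.4 + 0.3·40 = 10.6; r = 6.6 − 10.6 = -4
m=50: L̂ = -1.4 + 0.3·50 = 13.6; r = 11.6 − 13.6 = -2
m=100: L̂ = -1.4 + 0.3·100 = 28.6; r = 28 − 28.6 = -0.6
m=120: L̂ = -1.4 + 0.3·120 = 34.6; r = 36.4 − 34.6 = 1.8
SSE = 4 + 7.84 + 16 + 4 + 0.36 + 3.24 = 35.44
s = √(35.44/4) = √8.86 ≈ 2.98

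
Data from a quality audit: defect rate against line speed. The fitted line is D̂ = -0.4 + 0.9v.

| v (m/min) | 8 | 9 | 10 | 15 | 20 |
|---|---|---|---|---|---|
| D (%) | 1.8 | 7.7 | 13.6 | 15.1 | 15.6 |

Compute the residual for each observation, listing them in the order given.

-5, 0, 5, 2, -2

v=8: D̂ = -0.4 + 0.9·8 = 6.8; e = 1.8 − 6.8 = -5
v=9: D̂ = -0.4 + 0.9·9 = 7.7; e = 7.7 − 7.7 = 0
v=10: D̂ = -0.4 + 0.9·10 = 8.6; e = 13.6 − 8.6 = 5
v=15: D̂ = -0.4 + 0.9·15 = 13.1; e = 15.1 − 13.1 = 2
v=20: D̂ = -0.4 + 0.9·20 = 17.6; e = 15.6 − 17.6 = -2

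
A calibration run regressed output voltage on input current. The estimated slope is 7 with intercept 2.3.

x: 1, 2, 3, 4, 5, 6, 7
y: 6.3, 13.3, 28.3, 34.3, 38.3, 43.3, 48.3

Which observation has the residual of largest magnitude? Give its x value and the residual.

x = 3, e = 5

x=1: ŷ = 2.3 + 7·1 = 9.3; e = 6.3 − 9.3 = -3
x=2: ŷ = 2.3 + 7·2 = 16.3; e = 13.3 − 16.3 = -3
x=3: ŷ = 2.3 + 7·3 = 23.3; e = 28.3 − 23.3 = 5
x=4: ŷ = 2.3 + 7·4 = 30.3; e = 34.3 − 30.3 = 4
x=5: ŷ = 2.3 + 7·5 = 37.3; e = 38.3 − 37.3 = 1
x=6: ŷ = 2.3 + 7·6 = 44.3; e = 43.3 − 44.3 = -1
x=7: ŷ = 2.3 + 7·7 = 51.3; e = 48.3 − 51.3 = -3
Largest |e| is 5 at x = 3, residual 5.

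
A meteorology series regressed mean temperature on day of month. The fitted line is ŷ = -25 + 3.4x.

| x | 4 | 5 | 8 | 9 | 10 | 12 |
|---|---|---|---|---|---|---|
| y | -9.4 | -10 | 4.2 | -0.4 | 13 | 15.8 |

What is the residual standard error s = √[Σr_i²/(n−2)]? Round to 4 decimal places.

x=4: ŷ = -25 + 3.4·4 = -11.4; r = -9.4 − (-11.4) = 2
x=5: ŷ = -25 + 3.4·5 = -8; r = -10 − (-8) = -2
x=8: ŷ = -25 + 3.4·8 = 2.2; r = 4.2 − 2.2 = 2
x=9: ŷ = -25 + 3.4·9 = 5.6; r = -0.4 − 5.6 = -6
x=10: ŷ = -25 + 3.4·10 = 9; r = 13 − 9 = 4
x=12: ŷ = -25 + 3.4·12 = 15.8; r = 15.8 − 15.8 = 0
SSE = 4 + 4 + 4 + 36 + 16 + 0 = 64
s = √(64/4) = √16 ≈ 4.0000

s = 4.0000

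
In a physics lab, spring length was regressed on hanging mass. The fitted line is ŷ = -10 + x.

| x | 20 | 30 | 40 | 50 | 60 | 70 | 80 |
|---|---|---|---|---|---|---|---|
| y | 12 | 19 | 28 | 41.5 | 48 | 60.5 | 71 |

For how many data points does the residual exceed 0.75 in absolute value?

6

x=20: ŷ = -10 + 20 = 10; r = 12 − 10 = 2
x=30: ŷ = -10 + 30 = 20; r = 19 − 20 = -1
x=40: ŷ = -10 + 40 = 30; r = 28 − 30 = -2
x=50: ŷ = -10 + 50 = 40; r = 41.5 − 40 = 1.5
x=60: ŷ = -10 + 60 = 50; r = 48 − 50 = -2
x=70: ŷ = -10 + 70 = 60; r = 60.5 − 60 = 0.5
x=80: ŷ = -10 + 80 = 70; r = 71 − 70 = 1
|r| > 0.75: x=20 (|r|=2), x=30 (|r|=1), x=40 (|r|=2), x=50 (|r|=1.5), x=60 (|r|=2), x=80 (|r|=1) → 6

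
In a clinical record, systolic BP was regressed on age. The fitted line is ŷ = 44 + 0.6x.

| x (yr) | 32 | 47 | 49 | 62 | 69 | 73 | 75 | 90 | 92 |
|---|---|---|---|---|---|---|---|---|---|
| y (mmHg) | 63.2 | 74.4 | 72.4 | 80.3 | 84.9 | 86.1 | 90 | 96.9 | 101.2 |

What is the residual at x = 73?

e = -1.7

ŷ = 44 + 0.6·73 = 87.8
e = 86.1 − 87.8 = -1.7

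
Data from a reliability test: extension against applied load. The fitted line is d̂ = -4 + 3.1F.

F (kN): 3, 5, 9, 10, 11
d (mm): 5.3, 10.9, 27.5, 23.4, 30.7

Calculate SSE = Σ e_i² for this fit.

SSE = 26.64

F=3: d̂ = -4 + 3.1·3 = 5.3; e = 5.3 − 5.3 = 0
F=5: d̂ = -4 + 3.1·5 = 11.5; e = 10.9 − 11.5 = -0.6
F=9: d̂ = -4 + 3.1·9 = 23.9; e = 27.5 − 23.9 = 3.6
F=10: d̂ = -4 + 3.1·10 = 27; e = 23.4 − 27 = -3.6
F=11: d̂ = -4 + 3.1·11 = 30.1; e = 30.7 − 30.1 = 0.6
SSE = 0 + 0.36 + 12.96 + 12.96 + 0.36 = 26.64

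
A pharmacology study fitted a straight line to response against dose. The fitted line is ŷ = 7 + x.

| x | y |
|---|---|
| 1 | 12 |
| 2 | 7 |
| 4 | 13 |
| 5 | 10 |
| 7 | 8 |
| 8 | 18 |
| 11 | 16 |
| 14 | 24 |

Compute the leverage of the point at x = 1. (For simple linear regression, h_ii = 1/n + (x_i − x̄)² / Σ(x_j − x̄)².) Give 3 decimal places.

x̄ = (1 + 2 + 4 + 5 + 7 + 8 + 11 + 14)/8 = 6.5
Σ(x − x̄)² = 30.25 + 20.25 + 6.25 + 2.25 + 0.25 + 2.25 + 20.25 + 56.25 = 138
h = 1/8 + (-5.5)²/138 = 0.125 + 0.219203 = 0.344

h = 0.344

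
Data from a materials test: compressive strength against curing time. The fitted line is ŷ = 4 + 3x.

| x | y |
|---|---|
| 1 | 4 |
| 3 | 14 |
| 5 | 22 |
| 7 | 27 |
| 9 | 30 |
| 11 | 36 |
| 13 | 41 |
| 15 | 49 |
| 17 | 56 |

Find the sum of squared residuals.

SSE = 30

x=1: ŷ = 4 + 3·1 = 7; r = 4 − 7 = -3
x=3: ŷ = 4 + 3·3 = 13; r = 14 − 13 = 1
x=5: ŷ = 4 + 3·5 = 19; r = 22 − 19 = 3
x=7: ŷ = 4 + 3·7 = 25; r = 27 − 25 = 2
x=9: ŷ = 4 + 3·9 = 31; r = 30 − 31 = -1
x=11: ŷ = 4 + 3·11 = 37; r = 36 − 37 = -1
x=13: ŷ = 4 + 3·13 = 43; r = 41 − 43 = -2
x=15: ŷ = 4 + 3·15 = 49; r = 49 − 49 = 0
x=17: ŷ = 4 + 3·17 = 55; r = 56 − 55 = 1
SSE = 9 + 1 + 9 + 4 + 1 + 1 + 4 + 0 + 1 = 30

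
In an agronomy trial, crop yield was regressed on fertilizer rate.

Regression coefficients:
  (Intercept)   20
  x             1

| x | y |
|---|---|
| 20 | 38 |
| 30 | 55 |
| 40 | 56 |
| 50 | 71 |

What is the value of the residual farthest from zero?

x=20: ŷ = 20 + 20 = 40; r = 38 − 40 = -2
x=30: ŷ = 20 + 30 = 50; r = 55 − 50 = 5
x=40: ŷ = 20 + 40 = 60; r = 56 − 60 = -4
x=50: ŷ = 20 + 50 = 70; r = 71 − 70 = 1
Largest |r| is 5 at x = 30, residual 5.

r = 5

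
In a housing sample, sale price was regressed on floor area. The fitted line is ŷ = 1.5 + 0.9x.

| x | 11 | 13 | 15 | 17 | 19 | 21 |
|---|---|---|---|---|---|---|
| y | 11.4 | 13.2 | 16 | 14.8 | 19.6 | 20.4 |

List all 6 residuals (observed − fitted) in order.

0, 0, 1, -2, 1, 0

x=11: ŷ = 1.5 + 0.9·11 = 11.4; e = 11.4 − 11.4 = 0
x=13: ŷ = 1.5 + 0.9·13 = 13.2; e = 13.2 − 13.2 = 0
x=15: ŷ = 1.5 + 0.9·15 = 15; e = 16 − 15 = 1
x=17: ŷ = 1.5 + 0.9·17 = 16.8; e = 14.8 − 16.8 = -2
x=19: ŷ = 1.5 + 0.9·19 = 18.6; e = 19.6 − 18.6 = 1
x=21: ŷ = 1.5 + 0.9·21 = 20.4; e = 20.4 − 20.4 = 0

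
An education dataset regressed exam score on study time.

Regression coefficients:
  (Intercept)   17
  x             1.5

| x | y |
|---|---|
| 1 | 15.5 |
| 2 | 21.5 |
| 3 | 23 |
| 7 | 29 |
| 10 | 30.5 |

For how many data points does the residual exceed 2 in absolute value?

1

x=1: ŷ = 17 + 1.5·1 = 18.5; r = 15.5 − 18.5 = -3
x=2: ŷ = 17 + 1.5·2 = 20; r = 21.5 − 20 = 1.5
x=3: ŷ = 17 + 1.5·3 = 21.5; r = 23 − 21.5 = 1.5
x=7: ŷ = 17 + 1.5·7 = 27.5; r = 29 − 27.5 = 1.5
x=10: ŷ = 17 + 1.5·10 = 32; r = 30.5 − 32 = -1.5
|r| > 2: x=1 (|r|=3) → 1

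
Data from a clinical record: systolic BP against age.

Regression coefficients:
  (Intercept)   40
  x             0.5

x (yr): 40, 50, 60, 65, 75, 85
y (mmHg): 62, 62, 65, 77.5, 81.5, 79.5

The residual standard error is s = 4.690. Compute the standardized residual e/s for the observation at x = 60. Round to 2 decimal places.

ŷ = 40 + 0.5·60 = 70
e = 65 − 70 = -5
e/s = -5 / 4.690 = -1.07

-1.07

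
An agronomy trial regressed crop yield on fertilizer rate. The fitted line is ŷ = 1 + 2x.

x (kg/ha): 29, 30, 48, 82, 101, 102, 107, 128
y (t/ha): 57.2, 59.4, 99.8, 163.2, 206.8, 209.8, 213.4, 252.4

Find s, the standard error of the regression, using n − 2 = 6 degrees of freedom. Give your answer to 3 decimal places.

s = 3.607

x=29: ŷ = 1 + 2·29 = 59; e = 57.2 − 59 = -1.8
x=30: ŷ = 1 + 2·30 = 61; e = 59.4 − 61 = -1.6
x=48: ŷ = 1 + 2·48 = 97; e = 99.8 − 97 = 2.8
x=82: ŷ = 1 + 2·82 = 165; e = 163.2 − 165 = -1.8
x=101: ŷ = 1 + 2·101 = 203; e = 206.8 − 203 = 3.8
x=102: ŷ = 1 + 2·102 = 205; e = 209.8 − 205 = 4.8
x=107: ŷ = 1 + 2·107 = 215; e = 213.4 − 215 = -1.6
x=128: ŷ = 1 + 2·128 = 257; e = 252.4 − 257 = -4.6
SSE = 3.24 + 2.56 + 7.84 + 3.24 + 14.44 + 23.04 + 2.56 + 21.16 = 78.08
s = √(78.08/6) = √13.0133 ≈ 3.607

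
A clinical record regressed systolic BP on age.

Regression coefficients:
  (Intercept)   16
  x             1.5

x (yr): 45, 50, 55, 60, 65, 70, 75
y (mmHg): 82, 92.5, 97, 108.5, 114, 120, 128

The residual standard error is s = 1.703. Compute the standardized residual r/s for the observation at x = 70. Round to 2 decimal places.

-0.59

ŷ = 16 + 1.5·70 = 121
r = 120 − 121 = -1
r/s = -1 / 1.703 = -0.59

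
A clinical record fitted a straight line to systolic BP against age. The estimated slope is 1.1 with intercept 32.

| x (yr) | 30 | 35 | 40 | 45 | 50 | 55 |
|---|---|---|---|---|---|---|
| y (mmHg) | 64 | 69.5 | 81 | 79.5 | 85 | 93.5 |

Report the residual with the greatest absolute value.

r = 5

x=30: ŷ = 32 + 1.1·30 = 65; r = 64 − 65 = -1
x=35: ŷ = 32 + 1.1·35 = 70.5; r = 69.5 − 70.5 = -1
x=40: ŷ = 32 + 1.1·40 = 76; r = 81 − 76 = 5
x=45: ŷ = 32 + 1.1·45 = 81.5; r = 79.5 − 81.5 = -2
x=50: ŷ = 32 + 1.1·50 = 87; r = 85 − 87 = -2
x=55: ŷ = 32 + 1.1·55 = 92.5; r = 93.5 − 92.5 = 1
Largest |r| is 5 at x = 40, residual 5.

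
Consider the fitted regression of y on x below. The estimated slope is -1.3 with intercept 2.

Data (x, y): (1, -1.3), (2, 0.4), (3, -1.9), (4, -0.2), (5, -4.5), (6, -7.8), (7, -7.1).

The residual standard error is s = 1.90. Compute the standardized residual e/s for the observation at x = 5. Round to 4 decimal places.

ŷ = 2 − 1.3·5 = -4.5
e = -4.5 − (-4.5) = 0
e/s = 0 / 1.90 = 0.0000

0.0000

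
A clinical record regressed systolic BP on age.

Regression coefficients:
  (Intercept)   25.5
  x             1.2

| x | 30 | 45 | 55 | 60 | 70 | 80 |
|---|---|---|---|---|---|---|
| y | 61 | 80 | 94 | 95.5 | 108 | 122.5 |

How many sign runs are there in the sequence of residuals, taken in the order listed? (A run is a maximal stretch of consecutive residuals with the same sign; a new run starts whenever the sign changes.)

x=30: ŷ = 25.5 + 1.2·30 = 61.5; r = 61 − 61.5 = -0.5
x=45: ŷ = 25.5 + 1.2·45 = 79.5; r = 80 − 79.5 = 0.5
x=55: ŷ = 25.5 + 1.2·55 = 91.5; r = 94 − 91.5 = 2.5
x=60: ŷ = 25.5 + 1.2·60 = 97.5; r = 95.5 − 97.5 = -2
x=70: ŷ = 25.5 + 1.2·70 = 109.5; r = 108 − 109.5 = -1.5
x=80: ŷ = 25.5 + 1.2·80 = 121.5; r = 122.5 − 121.5 = 1
Signs: − + + − − +
Runs: −×1, +×2, −×2, +×1 → 4

4 runs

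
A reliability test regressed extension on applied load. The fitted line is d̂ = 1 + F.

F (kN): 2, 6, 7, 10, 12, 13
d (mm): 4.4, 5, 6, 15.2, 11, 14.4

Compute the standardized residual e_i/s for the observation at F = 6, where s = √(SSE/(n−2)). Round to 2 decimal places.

F=2: d̂ = 1 + 2 = 3; e = 4.4 − 3 = 1.4
F=6: d̂ = 1 + 6 = 7; e = 5 − 7 = -2
F=7: d̂ = 1 + 7 = 8; e = 6 − 8 = -2
F=10: d̂ = 1 + 10 = 11; e = 15.2 − 11 = 4.2
F=12: d̂ = 1 + 12 = 13; e = 11 − 13 = -2
F=13: d̂ = 1 + 13 = 14; e = 14.4 − 14 = 0.4
SSE = 1.96 + 4 + 4 + 17.64 + 4 + 0.16 = 31.76
s = √(31.76/4) = 2.8178
e/s = -2 / 2.8178 = -0.71

-0.71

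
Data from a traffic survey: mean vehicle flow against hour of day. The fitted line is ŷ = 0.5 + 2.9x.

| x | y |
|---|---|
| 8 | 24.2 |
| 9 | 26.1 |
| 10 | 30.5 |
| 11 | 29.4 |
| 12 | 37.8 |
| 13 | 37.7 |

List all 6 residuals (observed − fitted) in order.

0.5, -0.5, 1, -3, 2.5, -0.5

x=8: ŷ = 0.5 + 2.9·8 = 23.7; e = 24.2 − 23.7 = 0.5
x=9: ŷ = 0.5 + 2.9·9 = 26.6; e = 26.1 − 26.6 = -0.5
x=10: ŷ = 0.5 + 2.9·10 = 29.5; e = 30.5 − 29.5 = 1
x=11: ŷ = 0.5 + 2.9·11 = 32.4; e = 29.4 − 32.4 = -3
x=12: ŷ = 0.5 + 2.9·12 = 35.3; e = 37.8 − 35.3 = 2.5
x=13: ŷ = 0.5 + 2.9·13 = 38.2; e = 37.7 − 38.2 = -0.5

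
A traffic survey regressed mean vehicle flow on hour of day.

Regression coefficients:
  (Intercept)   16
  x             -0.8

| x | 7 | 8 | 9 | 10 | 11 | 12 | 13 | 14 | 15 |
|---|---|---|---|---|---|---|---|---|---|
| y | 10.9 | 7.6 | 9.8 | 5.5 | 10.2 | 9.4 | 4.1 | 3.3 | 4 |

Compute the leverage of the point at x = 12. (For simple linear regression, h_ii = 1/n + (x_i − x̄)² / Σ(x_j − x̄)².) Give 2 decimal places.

h = 0.13

x̄ = (7 + 8 + 9 + 10 + 11 + 12 + 13 + 14 + 15)/9 = 11
Σ(x − x̄)² = 16 + 9 + 4 + 1 + 0 + 1 + 4 + 9 + 16 = 60
h = 1/9 + (1)²/60 = 0.111111 + 0.0166667 = 0.13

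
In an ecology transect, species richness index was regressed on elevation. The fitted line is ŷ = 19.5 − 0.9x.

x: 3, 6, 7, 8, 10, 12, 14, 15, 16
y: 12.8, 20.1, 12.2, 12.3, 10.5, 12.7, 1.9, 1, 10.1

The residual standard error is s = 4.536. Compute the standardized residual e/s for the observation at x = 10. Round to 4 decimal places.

0.0000

ŷ = 19.5 − 0.9·10 = 10.5
e = 10.5 − 10.5 = 0
e/s = 0 / 4.536 = 0.0000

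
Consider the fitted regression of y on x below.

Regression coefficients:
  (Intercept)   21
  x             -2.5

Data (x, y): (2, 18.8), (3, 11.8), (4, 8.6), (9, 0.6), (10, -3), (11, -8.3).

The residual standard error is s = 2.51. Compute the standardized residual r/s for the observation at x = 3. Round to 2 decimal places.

ŷ = 21 − 2.5·3 = 13.5
r = 11.8 − 13.5 = -1.7
r/s = -1.7 / 2.51 = -0.68

-0.68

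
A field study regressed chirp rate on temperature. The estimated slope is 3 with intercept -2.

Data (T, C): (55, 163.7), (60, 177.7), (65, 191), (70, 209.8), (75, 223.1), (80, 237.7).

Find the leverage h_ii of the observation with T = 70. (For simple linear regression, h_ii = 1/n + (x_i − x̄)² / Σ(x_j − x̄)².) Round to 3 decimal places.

T̄ = (55 + 60 + 65 + 70 + 75 + 80)/6 = 67.5
Σ(T − T̄)² = 156.25 + 56.25 + 6.25 + 6.25 + 56.25 + 156.25 = 437.5
h = 1/6 + (2.5)²/437.5 = 0.166667 + 0.0142857 = 0.181

h = 0.181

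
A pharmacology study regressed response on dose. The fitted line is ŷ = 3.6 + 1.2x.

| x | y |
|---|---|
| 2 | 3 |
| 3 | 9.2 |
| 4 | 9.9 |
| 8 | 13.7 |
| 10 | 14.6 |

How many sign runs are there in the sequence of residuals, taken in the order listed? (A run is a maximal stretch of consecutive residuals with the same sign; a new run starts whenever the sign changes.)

x=2: ŷ = 3.6 + 1.2·2 = 6; e = 3 − 6 = -3
x=3: ŷ = 3.6 + 1.2·3 = 7.2; e = 9.2 − 7.2 = 2
x=4: ŷ = 3.6 + 1.2·4 = 8.4; e = 9.9 − 8.4 = 1.5
x=8: ŷ = 3.6 + 1.2·8 = 13.2; e = 13.7 − 13.2 = 0.5
x=10: ŷ = 3.6 + 1.2·10 = 15.6; e = 14.6 − 15.6 = -1
Signs: − + + + −
Runs: −×1, +×3, −×1 → 3

3 runs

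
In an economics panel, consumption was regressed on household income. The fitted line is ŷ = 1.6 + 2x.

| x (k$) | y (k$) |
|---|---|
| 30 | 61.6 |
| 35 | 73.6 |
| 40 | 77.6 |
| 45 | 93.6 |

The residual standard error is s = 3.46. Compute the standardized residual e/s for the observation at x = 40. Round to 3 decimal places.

-1.156

ŷ = 1.6 + 2·40 = 81.6
e = 77.6 − 81.6 = -4
e/s = -4 / 3.46 = -1.156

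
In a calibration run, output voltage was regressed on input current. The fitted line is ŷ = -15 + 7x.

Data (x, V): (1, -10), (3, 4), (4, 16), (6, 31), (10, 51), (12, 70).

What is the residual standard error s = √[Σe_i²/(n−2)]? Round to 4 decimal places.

x=1: ŷ = -15 + 7·1 = -8; e = -10 − (-8) = -2
x=3: ŷ = -15 + 7·3 = 6; e = 4 − 6 = -2
x=4: ŷ = -15 + 7·4 = 13; e = 16 − 13 = 3
x=6: ŷ = -15 + 7·6 = 27; e = 31 − 27 = 4
x=10: ŷ = -15 + 7·10 = 55; e = 51 − 55 = -4
x=12: ŷ = -15 + 7·12 = 69; e = 70 − 69 = 1
SSE = 4 + 4 + 9 + 16 + 16 + 1 = 50
s = √(50/4) = √12.5 ≈ 3.5355

s = 3.5355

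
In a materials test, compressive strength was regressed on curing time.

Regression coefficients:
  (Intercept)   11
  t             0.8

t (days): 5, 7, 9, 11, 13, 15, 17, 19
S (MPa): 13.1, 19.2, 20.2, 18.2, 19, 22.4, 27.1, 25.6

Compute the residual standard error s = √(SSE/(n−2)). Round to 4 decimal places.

t=5: ŷ = 11 + 0.8·5 = 15; r = 13.1 − 15 = -1.9
t=7: ŷ = 11 + 0.8·7 = 16.6; r = 19.2 − 16.6 = 2.6
t=9: ŷ = 11 + 0.8·9 = 18.2; r = 20.2 − 18.2 = 2
t=11: ŷ = 11 + 0.8·11 = 19.8; r = 18.2 − 19.8 = -1.6
t=13: ŷ = 11 + 0.8·13 = 21.4; r = 19 − 21.4 = -2.4
t=15: ŷ = 11 + 0.8·15 = 23; r = 22.4 − 23 = -0.6
t=17: ŷ = 11 + 0.8·17 = 24.6; r = 27.1 − 24.6 = 2.5
t=19: ŷ = 11 + 0.8·19 = 26.2; r = 25.6 − 26.2 = -0.6
SSE = 3.61 + 6.76 + 4 + 2.56 + 5.76 + 0.36 + 6.25 + 0.36 = 29.66
s = √(29.66/6) = √4.94333 ≈ 2.2234

s = 2.2234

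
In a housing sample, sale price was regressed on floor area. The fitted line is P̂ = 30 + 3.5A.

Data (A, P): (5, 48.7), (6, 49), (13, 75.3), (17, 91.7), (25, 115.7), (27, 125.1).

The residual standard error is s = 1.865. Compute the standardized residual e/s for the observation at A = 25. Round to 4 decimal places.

P̂ = 30 + 3.5·25 = 117.5
e = 115.7 − 117.5 = -1.8
e/s = -1.8 / 1.865 = -0.9651

-0.9651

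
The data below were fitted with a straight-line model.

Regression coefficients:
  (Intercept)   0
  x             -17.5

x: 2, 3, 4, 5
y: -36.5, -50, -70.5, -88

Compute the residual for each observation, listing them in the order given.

-1.5, 2.5, -0.5, -0.5

x=2: ŷ = −17.5·2 = -35; e = -36.5 − (-35) = -1.5
x=3: ŷ = −17.5·3 = -52.5; e = -50 − (-52.5) = 2.5
x=4: ŷ = −17.5·4 = -70; e = -70.5 − (-70) = -0.5
x=5: ŷ = −17.5·5 = -87.5; e = -88 − (-87.5) = -0.5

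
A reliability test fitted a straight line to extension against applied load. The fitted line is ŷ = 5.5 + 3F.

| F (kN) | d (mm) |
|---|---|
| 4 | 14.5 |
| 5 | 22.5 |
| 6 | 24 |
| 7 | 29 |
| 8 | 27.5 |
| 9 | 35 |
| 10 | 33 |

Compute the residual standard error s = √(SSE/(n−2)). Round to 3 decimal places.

F=4: ŷ = 5.5 + 3·4 = 17.5; r = 14.5 − 17.5 = -3
F=5: ŷ = 5.5 + 3·5 = 20.5; r = 22.5 − 20.5 = 2
F=6: ŷ = 5.5 + 3·6 = 23.5; r = 24 − 23.5 = 0.5
F=7: ŷ = 5.5 + 3·7 = 26.5; r = 29 − 26.5 = 2.5
F=8: ŷ = 5.5 + 3·8 = 29.5; r = 27.5 − 29.5 = -2
F=9: ŷ = 5.5 + 3·9 = 32.5; r = 35 − 32.5 = 2.5
F=10: ŷ = 5.5 + 3·10 = 35.5; r = 33 − 35.5 = -2.5
SSE = 9 + 4 + 0.25 + 6.25 + 4 + 6.25 + 6.25 = 36
s = √(36/5) = √7.2 ≈ 2.683

s = 2.683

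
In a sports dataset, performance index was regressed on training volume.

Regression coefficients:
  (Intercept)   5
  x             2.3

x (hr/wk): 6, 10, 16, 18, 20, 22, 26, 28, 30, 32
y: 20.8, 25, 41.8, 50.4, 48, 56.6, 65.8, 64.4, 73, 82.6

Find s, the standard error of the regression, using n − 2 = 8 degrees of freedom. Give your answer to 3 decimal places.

s = 3.202

x=6: ŷ = 5 + 2.3·6 = 18.8; r = 20.8 − 18.8 = 2
x=10: ŷ = 5 + 2.3·10 = 28; r = 25 − 28 = -3
x=16: ŷ = 5 + 2.3·16 = 41.8; r = 41.8 − 41.8 = 0
x=18: ŷ = 5 + 2.3·18 = 46.4; r = 50.4 − 46.4 = 4
x=20: ŷ = 5 + 2.3·20 = 51; r = 48 − 51 = -3
x=22: ŷ = 5 + 2.3·22 = 55.6; r = 56.6 − 55.6 = 1
x=26: ŷ = 5 + 2.3·26 = 64.8; r = 65.8 − 64.8 = 1
x=28: ŷ = 5 + 2.3·28 = 69.4; r = 64.4 − 69.4 = -5
x=30: ŷ = 5 + 2.3·30 = 74; r = 73 − 74 = -1
x=32: ŷ = 5 + 2.3·32 = 78.6; r = 82.6 − 78.6 = 4
SSE = 4 + 9 + 0 + 16 + 9 + 1 + 1 + 25 + 1 + 16 = 82
s = √(82/8) = √10.25 ≈ 3.202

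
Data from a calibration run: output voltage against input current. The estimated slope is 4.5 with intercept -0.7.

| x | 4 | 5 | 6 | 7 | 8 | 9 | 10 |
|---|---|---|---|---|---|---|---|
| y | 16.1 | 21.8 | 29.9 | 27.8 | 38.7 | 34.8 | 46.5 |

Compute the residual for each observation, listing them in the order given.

x=4: ŷ = -0.7 + 4.5·4 = 17.3; r = 16.1 − 17.3 = -1.2
x=5: ŷ = -0.7 + 4.5·5 = 21.8; r = 21.8 − 21.8 = 0
x=6: ŷ = -0.7 + 4.5·6 = 26.3; r = 29.9 − 26.3 = 3.6
x=7: ŷ = -0.7 + 4.5·7 = 30.8; r = 27.8 − 30.8 = -3
x=8: ŷ = -0.7 + 4.5·8 = 35.3; r = 38.7 − 35.3 = 3.4
x=9: ŷ = -0.7 + 4.5·9 = 39.8; r = 34.8 − 39.8 = -5
x=10: ŷ = -0.7 + 4.5·10 = 44.3; r = 46.5 − 44.3 = 2.2

-1.2, 0, 3.6, -3, 3.4, -5, 2.2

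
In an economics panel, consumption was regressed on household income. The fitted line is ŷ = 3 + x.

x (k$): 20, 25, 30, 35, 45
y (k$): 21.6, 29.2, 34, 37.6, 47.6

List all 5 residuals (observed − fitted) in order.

x=20: ŷ = 3 + 20 = 23; r = 21.6 − 23 = -1.4
x=25: ŷ = 3 + 25 = 28; r = 29.2 − 28 = 1.2
x=30: ŷ = 3 + 30 = 33; r = 34 − 33 = 1
x=35: ŷ = 3 + 35 = 38; r = 37.6 − 38 = -0.4
x=45: ŷ = 3 + 45 = 48; r = 47.6 − 48 = -0.4

-1.4, 1.2, 1, -0.4, -0.4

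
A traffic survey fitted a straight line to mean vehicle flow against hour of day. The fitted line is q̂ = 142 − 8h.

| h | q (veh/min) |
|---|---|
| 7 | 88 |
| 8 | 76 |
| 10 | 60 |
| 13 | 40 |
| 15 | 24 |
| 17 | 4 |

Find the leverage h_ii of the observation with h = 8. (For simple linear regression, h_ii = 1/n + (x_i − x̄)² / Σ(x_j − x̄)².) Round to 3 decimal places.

h = 0.336

h̄ = (7 + 8 + 10 + 13 + 15 + 17)/6 = 11.6667
Σ(h − h̄)² = 21.7778 + 13.4444 + 2.77778 + 1.77778 + 11.1111 + 28.4444 = 79.3333
h = 1/6 + (-3.66667)²/79.3333 = 0.166667 + 0.169468 = 0.336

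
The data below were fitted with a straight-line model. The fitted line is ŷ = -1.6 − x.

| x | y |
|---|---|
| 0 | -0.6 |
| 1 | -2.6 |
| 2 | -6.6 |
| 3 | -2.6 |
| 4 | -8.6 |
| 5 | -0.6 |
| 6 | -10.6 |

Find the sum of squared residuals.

x=0: ŷ = -1.6 − 0 = -1.6; r = -0.6 − (-1.6) = 1
x=1: ŷ = -1.6 − 1 = -2.6; r = -2.6 − (-2.6) = 0
x=2: ŷ = -1.6 − 2 = -3.6; r = -6.6 − (-3.6) = -3
x=3: ŷ = -1.6 − 3 = -4.6; r = -2.6 − (-4.6) = 2
x=4: ŷ = -1.6 − 4 = -5.6; r = -8.6 − (-5.6) = -3
x=5: ŷ = -1.6 − 5 = -6.6; r = -0.6 − (-6.6) = 6
x=6: ŷ = -1.6 − 6 = -7.6; r = -10.6 − (-7.6) = -3
SSE = 1 + 0 + 9 + 4 + 9 + 36 + 9 = 68

SSE = 68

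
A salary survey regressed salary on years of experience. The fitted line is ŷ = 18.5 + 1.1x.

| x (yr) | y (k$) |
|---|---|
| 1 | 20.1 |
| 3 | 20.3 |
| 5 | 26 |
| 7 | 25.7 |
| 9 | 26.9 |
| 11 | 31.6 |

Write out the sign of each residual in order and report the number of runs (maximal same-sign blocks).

x=1: ŷ = 18.5 + 1.1·1 = 19.6; e = 20.1 − 19.6 = 0.5
x=3: ŷ = 18.5 + 1.1·3 = 21.8; e = 20.3 − 21.8 = -1.5
x=5: ŷ = 18.5 + 1.1·5 = 24; e = 26 − 24 = 2
x=7: ŷ = 18.5 + 1.1·7 = 26.2; e = 25.7 − 26.2 = -0.5
x=9: ŷ = 18.5 + 1.1·9 = 28.4; e = 26.9 − 28.4 = -1.5
x=11: ŷ = 18.5 + 1.1·11 = 30.6; e = 31.6 − 30.6 = 1
Signs: + − + − − +
Runs: +×1, −×1, +×1, −×2, +×1 → 5

5 runs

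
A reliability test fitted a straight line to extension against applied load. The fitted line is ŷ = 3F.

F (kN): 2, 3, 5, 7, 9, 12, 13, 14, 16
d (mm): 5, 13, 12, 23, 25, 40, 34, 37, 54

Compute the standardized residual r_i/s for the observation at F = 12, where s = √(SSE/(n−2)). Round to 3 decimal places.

F=2: ŷ = 3·2 = 6; r = 5 − 6 = -1
F=3: ŷ = 3·3 = 9; r = 13 − 9 = 4
F=5: ŷ = 3·5 = 15; r = 12 − 15 = -3
F=7: ŷ = 3·7 = 21; r = 23 − 21 = 2
F=9: ŷ = 3·9 = 27; r = 25 − 27 = -2
F=12: ŷ = 3·12 = 36; r = 40 − 36 = 4
F=13: ŷ = 3·13 = 39; r = 34 − 39 = -5
F=14: ŷ = 3·14 = 42; r = 37 − 42 = -5
F=16: ŷ = 3·16 = 48; r = 54 − 48 = 6
SSE = 1 + 16 + 9 + 4 + 4 + 16 + 25 + 25 + 36 = 136
s = √(136/7) = 4.40779
r/s = 4 / 4.40779 = 0.907

0.907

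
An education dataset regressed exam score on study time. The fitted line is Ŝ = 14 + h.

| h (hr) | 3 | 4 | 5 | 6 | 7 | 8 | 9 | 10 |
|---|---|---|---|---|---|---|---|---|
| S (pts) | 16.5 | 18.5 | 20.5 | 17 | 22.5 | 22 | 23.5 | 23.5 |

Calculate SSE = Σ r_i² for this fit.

SSE = 14.5

h=3: Ŝ = 14 + 3 = 17; r = 16.5 − 17 = -0.5
h=4: Ŝ = 14 + 4 = 18; r = 18.5 − 18 = 0.5
h=5: Ŝ = 14 + 5 = 19; r = 20.5 − 19 = 1.5
h=6: Ŝ = 14 + 6 = 20; r = 17 − 20 = -3
h=7: Ŝ = 14 + 7 = 21; r = 22.5 − 21 = 1.5
h=8: Ŝ = 14 + 8 = 22; r = 22 − 22 = 0
h=9: Ŝ = 14 + 9 = 23; r = 23.5 − 23 = 0.5
h=10: Ŝ = 14 + 10 = 24; r = 23.5 − 24 = -0.5
SSE = 0.25 + 0.25 + 2.25 + 9 + 2.25 + 0 + 0.25 + 0.25 = 14.5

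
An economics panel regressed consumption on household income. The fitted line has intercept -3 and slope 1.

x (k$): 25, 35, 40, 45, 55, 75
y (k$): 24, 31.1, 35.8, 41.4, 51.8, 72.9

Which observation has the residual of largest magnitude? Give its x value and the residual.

x=25: ŷ = -3 + 25 = 22; r = 24 − 22 = 2
x=35: ŷ = -3 + 35 = 32; r = 31.1 − 32 = -0.9
x=40: ŷ = -3 + 40 = 37; r = 35.8 − 37 = -1.2
x=45: ŷ = -3 + 45 = 42; r = 41.4 − 42 = -0.6
x=55: ŷ = -3 + 55 = 52; r = 51.8 − 52 = -0.2
x=75: ŷ = -3 + 75 = 72; r = 72.9 − 72 = 0.9
Largest |r| is 2 at x = 25, residual 2.

x = 25, r = 2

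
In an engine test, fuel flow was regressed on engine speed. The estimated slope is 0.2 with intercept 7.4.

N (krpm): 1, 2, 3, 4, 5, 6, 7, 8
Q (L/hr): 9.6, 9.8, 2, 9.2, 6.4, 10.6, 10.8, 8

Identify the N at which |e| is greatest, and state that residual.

N=1: ŷ = 7.4 + 0.2·1 = 7.6; e = 9.6 − 7.6 = 2
N=2: ŷ = 7.4 + 0.2·2 = 7.8; e = 9.8 − 7.8 = 2
N=3: ŷ = 7.4 + 0.2·3 = 8; e = 2 − 8 = -6
N=4: ŷ = 7.4 + 0.2·4 = 8.2; e = 9.2 − 8.2 = 1
N=5: ŷ = 7.4 + 0.2·5 = 8.4; e = 6.4 − 8.4 = -2
N=6: ŷ = 7.4 + 0.2·6 = 8.6; e = 10.6 − 8.6 = 2
N=7: ŷ = 7.4 + 0.2·7 = 8.8; e = 10.8 − 8.8 = 2
N=8: ŷ = 7.4 + 0.2·8 = 9; e = 8 − 9 = -1
Largest |e| is 6 at N = 3, residual -6.

N = 3, e = -6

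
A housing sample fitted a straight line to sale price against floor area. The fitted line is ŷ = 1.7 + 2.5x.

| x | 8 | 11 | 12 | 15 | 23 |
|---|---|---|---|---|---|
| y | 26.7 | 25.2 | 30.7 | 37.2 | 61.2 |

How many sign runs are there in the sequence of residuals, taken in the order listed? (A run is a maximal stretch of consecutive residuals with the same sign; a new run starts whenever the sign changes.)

3 runs

x=8: ŷ = 1.7 + 2.5·8 = 21.7; r = 26.7 − 21.7 = 5
x=11: ŷ = 1.7 + 2.5·11 = 29.2; r = 25.2 − 29.2 = -4
x=12: ŷ = 1.7 + 2.5·12 = 31.7; r = 30.7 − 31.7 = -1
x=15: ŷ = 1.7 + 2.5·15 = 39.2; r = 37.2 − 39.2 = -2
x=23: ŷ = 1.7 + 2.5·23 = 59.2; r = 61.2 − 59.2 = 2
Signs: + − − − +
Runs: +×1, −×3, +×1 → 3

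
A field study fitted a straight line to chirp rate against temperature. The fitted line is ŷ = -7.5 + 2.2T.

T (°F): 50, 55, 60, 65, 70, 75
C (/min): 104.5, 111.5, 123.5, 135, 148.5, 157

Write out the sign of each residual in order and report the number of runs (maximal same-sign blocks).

4 runs

T=50: ŷ = -7.5 + 2.2·50 = 102.5; e = 104.5 − 102.5 = 2
T=55: ŷ = -7.5 + 2.2·55 = 113.5; e = 111.5 − 113.5 = -2
T=60: ŷ = -7.5 + 2.2·60 = 124.5; e = 123.5 − 124.5 = -1
T=65: ŷ = -7.5 + 2.2·65 = 135.5; e = 135 − 135.5 = -0.5
T=70: ŷ = -7.5 + 2.2·70 = 146.5; e = 148.5 − 146.5 = 2
T=75: ŷ = -7.5 + 2.2·75 = 157.5; e = 157 − 157.5 = -0.5
Signs: + − − − + −
Runs: +×1, −×3, +×1, −×1 → 4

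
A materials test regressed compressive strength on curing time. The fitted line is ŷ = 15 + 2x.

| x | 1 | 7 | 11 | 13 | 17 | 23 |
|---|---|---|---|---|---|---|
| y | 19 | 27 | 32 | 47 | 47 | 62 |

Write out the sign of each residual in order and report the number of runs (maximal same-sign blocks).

x=1: ŷ = 15 + 2·1 = 17; r = 19 − 17 = 2
x=7: ŷ = 15 + 2·7 = 29; r = 27 − 29 = -2
x=11: ŷ = 15 + 2·11 = 37; r = 32 − 37 = -5
x=13: ŷ = 15 + 2·13 = 41; r = 47 − 41 = 6
x=17: ŷ = 15 + 2·17 = 49; r = 47 − 49 = -2
x=23: ŷ = 15 + 2·23 = 61; r = 62 − 61 = 1
Signs: + − − + − +
Runs: +×1, −×2, +×1, −×1, +×1 → 5

5 runs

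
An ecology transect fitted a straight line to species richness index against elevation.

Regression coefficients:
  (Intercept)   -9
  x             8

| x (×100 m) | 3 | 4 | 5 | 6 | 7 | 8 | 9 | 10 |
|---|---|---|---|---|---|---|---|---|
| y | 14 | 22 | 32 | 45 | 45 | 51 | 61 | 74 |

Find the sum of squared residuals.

SSE = 72

x=3: ŷ = -9 + 8·3 = 15; r = 14 − 15 = -1
x=4: ŷ = -9 + 8·4 = 23; r = 22 − 23 = -1
x=5: ŷ = -9 + 8·5 = 31; r = 32 − 31 = 1
x=6: ŷ = -9 + 8·6 = 39; r = 45 − 39 = 6
x=7: ŷ = -9 + 8·7 = 47; r = 45 − 47 = -2
x=8: ŷ = -9 + 8·8 = 55; r = 51 − 55 = -4
x=9: ŷ = -9 + 8·9 = 63; r = 61 − 63 = -2
x=10: ŷ = -9 + 8·10 = 71; r = 74 − 71 = 3
SSE = 1 + 1 + 1 + 36 + 4 + 16 + 4 + 9 = 72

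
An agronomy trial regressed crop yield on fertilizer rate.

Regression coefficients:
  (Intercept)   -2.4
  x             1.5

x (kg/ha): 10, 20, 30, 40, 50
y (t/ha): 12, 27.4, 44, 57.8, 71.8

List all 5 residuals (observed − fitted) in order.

x=10: ŷ = -2.4 + 1.5·10 = 12.6; e = 12 − 12.6 = -0.6
x=20: ŷ = -2.4 + 1.5·20 = 27.6; e = 27.4 − 27.6 = -0.2
x=30: ŷ = -2.4 + 1.5·30 = 42.6; e = 44 − 42.6 = 1.4
x=40: ŷ = -2.4 + 1.5·40 = 57.6; e = 57.8 − 57.6 = 0.2
x=50: ŷ = -2.4 + 1.5·50 = 72.6; e = 71.8 − 72.6 = -0.8

-0.6, -0.2, 1.4, 0.2, -0.8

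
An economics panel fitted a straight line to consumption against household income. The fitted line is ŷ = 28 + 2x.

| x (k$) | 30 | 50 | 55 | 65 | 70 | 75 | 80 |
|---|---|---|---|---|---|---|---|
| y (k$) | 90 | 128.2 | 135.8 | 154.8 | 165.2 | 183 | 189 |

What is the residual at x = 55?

r = -2.2

ŷ = 28 + 2·55 = 138
r = 135.8 − 138 = -2.2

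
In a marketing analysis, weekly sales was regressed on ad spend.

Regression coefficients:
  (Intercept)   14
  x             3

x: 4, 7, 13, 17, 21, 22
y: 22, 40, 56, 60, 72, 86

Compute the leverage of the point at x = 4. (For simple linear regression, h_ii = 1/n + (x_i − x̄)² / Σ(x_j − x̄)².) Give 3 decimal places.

h = 0.534

x̄ = (4 + 7 + 13 + 17 + 21 + 22)/6 = 14
Σ(x − x̄)² = 100 + 49 + 1 + 9 + 49 + 64 = 272
h = 1/6 + (-10)²/272 = 0.166667 + 0.367647 = 0.534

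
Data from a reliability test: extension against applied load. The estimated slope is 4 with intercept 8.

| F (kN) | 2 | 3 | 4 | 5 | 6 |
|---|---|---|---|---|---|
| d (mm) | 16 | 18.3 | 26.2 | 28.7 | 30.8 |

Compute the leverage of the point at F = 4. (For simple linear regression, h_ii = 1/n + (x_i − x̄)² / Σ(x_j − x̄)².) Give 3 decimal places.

h = 0.200

F̄ = (2 + 3 + 4 + 5 + 6)/5 = 4
Σ(F − F̄)² = 4 + 1 + 0 + 1 + 4 = 10
h = 1/5 + (0)²/10 = 0.2 + 0 = 0.200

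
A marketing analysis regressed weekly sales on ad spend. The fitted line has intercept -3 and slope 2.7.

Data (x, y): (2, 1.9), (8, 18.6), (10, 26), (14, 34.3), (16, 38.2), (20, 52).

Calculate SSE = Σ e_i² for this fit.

SSE = 9.5

x=2: ŷ = -3 + 2.7·2 = 2.4; e = 1.9 − 2.4 = -0.5
x=8: ŷ = -3 + 2.7·8 = 18.6; e = 18.6 − 18.6 = 0
x=10: ŷ = -3 + 2.7·10 = 24; e = 26 − 24 = 2
x=14: ŷ = -3 + 2.7·14 = 34.8; e = 34.3 − 34.8 = -0.5
x=16: ŷ = -3 + 2.7·16 = 40.2; e = 38.2 − 40.2 = -2
x=20: ŷ = -3 + 2.7·20 = 51; e = 52 − 51 = 1
SSE = 0.25 + 0 + 4 + 0.25 + 4 + 1 = 9.5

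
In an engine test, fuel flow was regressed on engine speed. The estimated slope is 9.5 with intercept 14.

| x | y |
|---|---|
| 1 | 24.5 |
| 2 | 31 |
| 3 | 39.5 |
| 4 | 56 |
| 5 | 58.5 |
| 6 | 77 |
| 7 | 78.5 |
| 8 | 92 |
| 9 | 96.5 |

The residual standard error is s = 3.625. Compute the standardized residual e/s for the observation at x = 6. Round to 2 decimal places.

1.66

ŷ = 14 + 9.5·6 = 71
e = 77 − 71 = 6
e/s = 6 / 3.625 = 1.66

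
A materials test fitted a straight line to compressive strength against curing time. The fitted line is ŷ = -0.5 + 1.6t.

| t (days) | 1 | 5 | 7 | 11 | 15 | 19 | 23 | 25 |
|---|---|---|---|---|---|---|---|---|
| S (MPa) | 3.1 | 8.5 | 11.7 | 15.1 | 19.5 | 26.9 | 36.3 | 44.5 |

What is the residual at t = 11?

ŷ = -0.5 + 1.6·11 = 17.1
r = 15.1 − 17.1 = -2

r = -2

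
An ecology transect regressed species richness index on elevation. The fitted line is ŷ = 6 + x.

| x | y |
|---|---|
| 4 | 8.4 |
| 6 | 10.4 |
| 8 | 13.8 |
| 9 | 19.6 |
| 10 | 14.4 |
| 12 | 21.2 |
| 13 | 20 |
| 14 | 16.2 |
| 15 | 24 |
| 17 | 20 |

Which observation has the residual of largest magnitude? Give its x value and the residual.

x=4: ŷ = 6 + 4 = 10; r = 8.4 − 10 = -1.6
x=6: ŷ = 6 + 6 = 12; r = 10.4 − 12 = -1.6
x=8: ŷ = 6 + 8 = 14; r = 13.8 − 14 = -0.2
x=9: ŷ = 6 + 9 = 15; r = 19.6 − 15 = 4.6
x=10: ŷ = 6 + 10 = 16; r = 14.4 − 16 = -1.6
x=12: ŷ = 6 + 12 = 18; r = 21.2 − 18 = 3.2
x=13: ŷ = 6 + 13 = 19; r = 20 − 19 = 1
x=14: ŷ = 6 + 14 = 20; r = 16.2 − 20 = -3.8
x=15: ŷ = 6 + 15 = 21; r = 24 − 21 = 3
x=17: ŷ = 6 + 17 = 23; r = 20 − 23 = -3
Largest |r| is 4.6 at x = 9, residual 4.6.

x = 9, r = 4.6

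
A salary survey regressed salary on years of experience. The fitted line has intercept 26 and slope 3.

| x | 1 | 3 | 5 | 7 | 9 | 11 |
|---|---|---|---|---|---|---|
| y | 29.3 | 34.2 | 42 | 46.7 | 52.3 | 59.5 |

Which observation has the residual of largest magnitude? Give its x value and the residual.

x = 5, e = 1

x=1: ŷ = 26 + 3·1 = 29; e = 29.3 − 29 = 0.3
x=3: ŷ = 26 + 3·3 = 35; e = 34.2 − 35 = -0.8
x=5: ŷ = 26 + 3·5 = 41; e = 42 − 41 = 1
x=7: ŷ = 26 + 3·7 = 47; e = 46.7 − 47 = -0.3
x=9: ŷ = 26 + 3·9 = 53; e = 52.3 − 53 = -0.7
x=11: ŷ = 26 + 3·11 = 59; e = 59.5 − 59 = 0.5
Largest |e| is 1 at x = 5, residual 1.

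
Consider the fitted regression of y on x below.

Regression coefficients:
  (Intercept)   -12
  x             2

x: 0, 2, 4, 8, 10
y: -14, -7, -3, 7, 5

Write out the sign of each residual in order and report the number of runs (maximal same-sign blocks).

3 runs

x=0: ŷ = -12 + 2·0 = -12; r = -14 − (-12) = -2
x=2: ŷ = -12 + 2·2 = -8; r = -7 − (-8) = 1
x=4: ŷ = -12 + 2·4 = -4; r = -3 − (-4) = 1
x=8: ŷ = -12 + 2·8 = 4; r = 7 − 4 = 3
x=10: ŷ = -12 + 2·10 = 8; r = 5 − 8 = -3
Signs: − + + + −
Runs: −×1, +×3, −×1 → 3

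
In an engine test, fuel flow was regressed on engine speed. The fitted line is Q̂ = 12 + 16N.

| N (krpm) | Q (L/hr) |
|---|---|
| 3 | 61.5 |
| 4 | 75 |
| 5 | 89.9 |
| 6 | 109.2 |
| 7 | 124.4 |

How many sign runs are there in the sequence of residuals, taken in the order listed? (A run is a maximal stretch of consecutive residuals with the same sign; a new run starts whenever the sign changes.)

N=3: Q̂ = 12 + 16·3 = 60; r = 61.5 − 60 = 1.5
N=4: Q̂ = 12 + 16·4 = 76; r = 75 − 76 = -1
N=5: Q̂ = 12 + 16·5 = 92; r = 89.9 − 92 = -2.1
N=6: Q̂ = 12 + 16·6 = 108; r = 109.2 − 108 = 1.2
N=7: Q̂ = 12 + 16·7 = 124; r = 124.4 − 124 = 0.4
Signs: + − − + +
Runs: +×1, −×2, +×2 → 3

3 runs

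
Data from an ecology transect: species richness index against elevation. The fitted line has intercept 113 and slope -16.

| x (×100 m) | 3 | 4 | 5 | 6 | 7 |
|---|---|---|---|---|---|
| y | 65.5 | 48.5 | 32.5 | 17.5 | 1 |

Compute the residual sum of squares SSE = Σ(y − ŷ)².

x=3: ŷ = 113 − 16·3 = 65; r = 65.5 − 65 = 0.5
x=4: ŷ = 113 − 16·4 = 49; r = 48.5 − 49 = -0.5
x=5: ŷ = 113 − 16·5 = 33; r = 32.5 − 33 = -0.5
x=6: ŷ = 113 − 16·6 = 17; r = 17.5 − 17 = 0.5
x=7: ŷ = 113 − 16·7 = 1; r = 1 − 1 = 0
SSE = 0.25 + 0.25 + 0.25 + 0.25 + 0 = 1

SSE = 1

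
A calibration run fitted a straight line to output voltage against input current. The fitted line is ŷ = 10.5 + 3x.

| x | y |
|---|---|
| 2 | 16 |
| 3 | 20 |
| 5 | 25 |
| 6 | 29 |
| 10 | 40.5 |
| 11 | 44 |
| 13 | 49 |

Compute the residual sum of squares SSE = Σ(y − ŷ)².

x=2: ŷ = 10.5 + 3·2 = 16.5; r = 16 − 16.5 = -0.5
x=3: ŷ = 10.5 + 3·3 = 19.5; r = 20 − 19.5 = 0.5
x=5: ŷ = 10.5 + 3·5 = 25.5; r = 25 − 25.5 = -0.5
x=6: ŷ = 10.5 + 3·6 = 28.5; r = 29 − 28.5 = 0.5
x=10: ŷ = 10.5 + 3·10 = 40.5; r = 40.5 − 40.5 = 0
x=11: ŷ = 10.5 + 3·11 = 43.5; r = 44 − 43.5 = 0.5
x=13: ŷ = 10.5 + 3·13 = 49.5; r = 49 − 49.5 = -0.5
SSE = 0.25 + 0.25 + 0.25 + 0.25 + 0 + 0.25 + 0.25 = 1.5

SSE = 1.5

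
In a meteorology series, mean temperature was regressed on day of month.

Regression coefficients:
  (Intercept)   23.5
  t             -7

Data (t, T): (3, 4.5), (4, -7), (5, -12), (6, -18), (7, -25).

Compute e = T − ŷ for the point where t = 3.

e = 2

ŷ = 23.5 − 7·3 = 2.5
e = 4.5 − 2.5 = 2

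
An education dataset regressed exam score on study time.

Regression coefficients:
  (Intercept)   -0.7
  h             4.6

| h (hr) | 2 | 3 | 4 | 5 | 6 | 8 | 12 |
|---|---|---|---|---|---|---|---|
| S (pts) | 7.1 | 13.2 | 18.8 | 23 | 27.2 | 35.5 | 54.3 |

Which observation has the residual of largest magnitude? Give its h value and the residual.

h = 2, e = -1.4

h=2: Ŝ = -0.7 + 4.6·2 = 8.5; e = 7.1 − 8.5 = -1.4
h=3: Ŝ = -0.7 + 4.6·3 = 13.1; e = 13.2 − 13.1 = 0.1
h=4: Ŝ = -0.7 + 4.6·4 = 17.7; e = 18.8 − 17.7 = 1.1
h=5: Ŝ = -0.7 + 4.6·5 = 22.3; e = 23 − 22.3 = 0.7
h=6: Ŝ = -0.7 + 4.6·6 = 26.9; e = 27.2 − 26.9 = 0.3
h=8: Ŝ = -0.7 + 4.6·8 = 36.1; e = 35.5 − 36.1 = -0.6
h=12: Ŝ = -0.7 + 4.6·12 = 54.5; e = 54.3 − 54.5 = -0.2
Largest |e| is 1.4 at h = 2, residual -1.4.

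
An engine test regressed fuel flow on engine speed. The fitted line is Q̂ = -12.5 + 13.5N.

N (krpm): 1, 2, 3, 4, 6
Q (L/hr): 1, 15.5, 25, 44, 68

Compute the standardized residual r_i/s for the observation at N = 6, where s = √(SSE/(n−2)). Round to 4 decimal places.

N=1: Q̂ = -12.5 + 13.5·1 = 1; r = 1 − 1 = 0
N=2: Q̂ = -12.5 + 13.5·2 = 14.5; r = 15.5 − 14.5 = 1
N=3: Q̂ = -12.5 + 13.5·3 = 28; r = 25 − 28 = -3
N=4: Q̂ = -12.5 + 13.5·4 = 41.5; r = 44 − 41.5 = 2.5
N=6: Q̂ = -12.5 + 13.5·6 = 68.5; r = 68 − 68.5 = -0.5
SSE = 0 + 1 + 9 + 6.25 + 0.25 = 16.5
s = √(16.5/3) = 2.34521
r/s = -0.5 / 2.34521 = -0.2132

-0.2132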